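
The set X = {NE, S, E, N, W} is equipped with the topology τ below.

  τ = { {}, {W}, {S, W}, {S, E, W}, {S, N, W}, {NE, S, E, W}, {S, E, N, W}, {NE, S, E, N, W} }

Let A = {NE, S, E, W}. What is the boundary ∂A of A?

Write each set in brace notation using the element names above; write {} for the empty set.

{N}

U open, U⊆A: {}, {W}, {S, W}, {S, E, W}, {NE, S, E, W}. int(A) = ⋃ = {NE, S, E, W}
X∖A={N}, int(X∖A)={}, hence cl(A)={NE, S, E, N, W}
∂A: remove int from cl → {N}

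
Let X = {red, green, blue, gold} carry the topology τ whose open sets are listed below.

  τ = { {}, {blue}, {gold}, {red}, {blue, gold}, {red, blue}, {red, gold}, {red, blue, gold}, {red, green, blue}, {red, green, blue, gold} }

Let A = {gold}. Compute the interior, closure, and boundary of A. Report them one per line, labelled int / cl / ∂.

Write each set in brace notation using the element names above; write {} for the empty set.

int(A) = {gold}
cl(A)  = {gold}
∂A     = {}

opens ⊆ A: {}, {gold}; union → int = {gold}
complement {red, green, blue}; its interior {red, green, blue}; cl(A) = X∖{red, green, blue} = {gold}
boundary = {gold} ∖ {gold} = {}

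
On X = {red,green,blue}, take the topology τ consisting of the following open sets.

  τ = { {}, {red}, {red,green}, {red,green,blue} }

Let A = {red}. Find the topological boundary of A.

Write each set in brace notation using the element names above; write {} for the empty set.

U open, U⊆A: {}, {red}. int(A) = ⋃ = {red}
X∖A={green,blue}, int(X∖A)={}, hence cl(A)={red,green,blue}
∂A: remove int from cl → {green,blue}

{green,blue}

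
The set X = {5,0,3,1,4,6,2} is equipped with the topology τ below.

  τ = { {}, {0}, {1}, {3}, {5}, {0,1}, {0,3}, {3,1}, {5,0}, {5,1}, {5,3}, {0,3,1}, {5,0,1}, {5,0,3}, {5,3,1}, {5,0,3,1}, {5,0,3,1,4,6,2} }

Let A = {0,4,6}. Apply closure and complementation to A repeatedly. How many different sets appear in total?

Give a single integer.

6

closure: X∖int(X∖A) = X∖{5,3,1} = {0,4,6,2}
Let k=closure and c=complement:
  1. A     = {0,4,6}
  2. kA    = {0,4,6,2}
  3. cA    = {5,3,1,2}
  4. ckA   = {5,3,1}
  5. kcA   = {5,3,1,4,6,2}
  6. ckcA  = {0}
— saturated at 6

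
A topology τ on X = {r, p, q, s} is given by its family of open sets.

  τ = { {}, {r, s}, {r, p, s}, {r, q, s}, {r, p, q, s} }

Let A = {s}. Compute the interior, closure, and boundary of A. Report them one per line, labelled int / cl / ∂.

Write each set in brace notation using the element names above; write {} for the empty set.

int(A) = {}
cl(A)  = {r, p, q, s}
∂A     = {r, p, q, s}

interior: largest open inside A is {} (from {})
cl via duality: int({r, p, q}) = {}, so X∖{} = {r, p, q, s}
cl∖int = {r, p, q, s}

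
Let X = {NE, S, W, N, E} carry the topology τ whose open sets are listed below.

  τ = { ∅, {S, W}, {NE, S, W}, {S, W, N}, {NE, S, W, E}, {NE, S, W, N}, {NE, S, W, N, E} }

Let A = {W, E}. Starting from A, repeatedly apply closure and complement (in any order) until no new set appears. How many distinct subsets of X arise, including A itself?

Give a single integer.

X∖A={NE, S, N}, int(X∖A)=∅, hence cl(A)={NE, S, W, N, E}
Orbit (k=closure, c=complement):
  1. A     = {W, E}
  2. kA    = {NE, S, W, N, E}
  3. cA    = {NE, S, N}
  4. ckA   = ∅
(closed under both — stop)

4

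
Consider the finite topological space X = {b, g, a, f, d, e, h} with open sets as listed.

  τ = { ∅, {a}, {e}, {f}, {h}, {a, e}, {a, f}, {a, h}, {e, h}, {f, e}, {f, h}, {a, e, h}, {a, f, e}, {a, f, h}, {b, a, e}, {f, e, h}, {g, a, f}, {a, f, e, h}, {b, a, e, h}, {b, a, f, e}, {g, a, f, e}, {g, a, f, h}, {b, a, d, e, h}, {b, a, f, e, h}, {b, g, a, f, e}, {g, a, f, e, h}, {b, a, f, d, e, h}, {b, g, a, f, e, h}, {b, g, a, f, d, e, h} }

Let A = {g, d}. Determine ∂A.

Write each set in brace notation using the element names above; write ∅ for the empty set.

interior: largest open inside A is ∅ (from ∅)
cl via duality: int({b, a, f, e, h}) = {b, a, f, e, h}, so X∖{b, a, f, e, h} = {g, d}
cl∖int = {g, d}

{g, d}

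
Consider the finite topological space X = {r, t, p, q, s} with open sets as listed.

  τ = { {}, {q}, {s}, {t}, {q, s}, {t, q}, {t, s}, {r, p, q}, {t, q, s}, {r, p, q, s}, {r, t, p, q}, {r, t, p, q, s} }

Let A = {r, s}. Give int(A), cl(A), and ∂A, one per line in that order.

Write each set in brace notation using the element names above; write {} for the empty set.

U open, U⊆A: {}, {s}. int(A) = ⋃ = {s}
X∖A={t, p, q}, int(X∖A)={t, q}, hence cl(A)={r, p, s}
∂A: remove int from cl → {r, p}

int(A) = {s}
cl(A)  = {r, p, s}
∂A     = {r, p}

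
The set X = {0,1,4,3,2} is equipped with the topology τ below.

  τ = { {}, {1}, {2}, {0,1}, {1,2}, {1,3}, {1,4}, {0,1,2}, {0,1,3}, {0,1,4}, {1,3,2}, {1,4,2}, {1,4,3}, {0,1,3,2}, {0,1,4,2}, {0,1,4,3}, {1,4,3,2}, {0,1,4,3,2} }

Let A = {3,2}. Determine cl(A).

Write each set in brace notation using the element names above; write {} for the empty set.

cl via duality: int({0,1,4}) = {0,1,4}, so X∖{0,1,4} = {3,2}

{3,2}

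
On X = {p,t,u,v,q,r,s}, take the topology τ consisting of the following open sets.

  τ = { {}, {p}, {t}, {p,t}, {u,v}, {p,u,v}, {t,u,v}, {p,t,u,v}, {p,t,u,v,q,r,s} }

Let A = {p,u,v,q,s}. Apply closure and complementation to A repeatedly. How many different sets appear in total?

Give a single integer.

6

complement {t,r}; its interior {t}; cl(A) = X∖{t} = {p,u,v,q,r,s}
With k = closure, c = complement:
  1. A     = {p,u,v,q,s}
  2. kA    = {p,u,v,q,r,s}
  3. cA    = {t,r}
  4. ckA   = {t}
  5. kcA   = {t,q,r,s}
  6. ckcA  = {p,u,v}
k, c of each give nothing new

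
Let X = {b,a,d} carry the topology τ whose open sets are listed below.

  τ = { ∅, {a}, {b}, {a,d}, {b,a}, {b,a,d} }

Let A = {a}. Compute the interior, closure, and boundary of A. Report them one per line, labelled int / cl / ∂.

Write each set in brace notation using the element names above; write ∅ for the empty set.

opens ⊆ A: ∅, {a}; union → int = {a}
complement {b,d}; its interior {b}; cl(A) = X∖{b} = {a,d}
boundary = {a,d} ∖ {a} = {d}

int(A) = {a}
cl(A)  = {a,d}
∂A     = {d}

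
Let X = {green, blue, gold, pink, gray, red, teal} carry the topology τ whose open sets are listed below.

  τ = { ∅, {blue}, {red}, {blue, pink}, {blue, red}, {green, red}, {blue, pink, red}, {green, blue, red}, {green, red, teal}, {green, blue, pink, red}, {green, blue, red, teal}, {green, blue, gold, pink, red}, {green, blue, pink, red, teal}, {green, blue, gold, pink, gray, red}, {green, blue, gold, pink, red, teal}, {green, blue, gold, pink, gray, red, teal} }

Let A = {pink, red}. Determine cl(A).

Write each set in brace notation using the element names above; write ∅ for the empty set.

closure: X∖int(X∖A) = X∖{blue} = {green, gold, pink, gray, red, teal}

{green, gold, pink, gray, red, teal}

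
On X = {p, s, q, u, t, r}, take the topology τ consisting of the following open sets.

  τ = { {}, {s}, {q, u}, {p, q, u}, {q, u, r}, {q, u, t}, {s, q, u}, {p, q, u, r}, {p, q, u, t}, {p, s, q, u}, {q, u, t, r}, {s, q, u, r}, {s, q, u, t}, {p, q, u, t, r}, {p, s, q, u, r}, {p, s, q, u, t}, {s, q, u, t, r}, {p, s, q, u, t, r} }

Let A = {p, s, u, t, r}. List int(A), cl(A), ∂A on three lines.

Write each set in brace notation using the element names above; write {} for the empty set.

open subsets of A: {}, {s}; so int(A) = {s}
closure: X∖int(X∖A) = X∖{} = {p, s, q, u, t, r}
∂A = {p, s, q, u, t, r} minus {s} = {p, q, u, t, r}

int(A) = {s}
cl(A)  = {p, s, q, u, t, r}
∂A     = {p, q, u, t, r}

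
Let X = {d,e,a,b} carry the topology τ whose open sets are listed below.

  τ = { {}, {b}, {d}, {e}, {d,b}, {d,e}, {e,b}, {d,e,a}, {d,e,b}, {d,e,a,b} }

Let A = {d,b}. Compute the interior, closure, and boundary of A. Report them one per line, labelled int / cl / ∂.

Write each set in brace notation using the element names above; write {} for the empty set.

U open, U⊆A: {}, {b}, {d}, {d,b}. int(A) = ⋃ = {d,b}
X∖A={e,a}, int(X∖A)={e}, hence cl(A)={d,a,b}
∂A: remove int from cl → {a}

int(A) = {d,b}
cl(A)  = {d,a,b}
∂A     = {a}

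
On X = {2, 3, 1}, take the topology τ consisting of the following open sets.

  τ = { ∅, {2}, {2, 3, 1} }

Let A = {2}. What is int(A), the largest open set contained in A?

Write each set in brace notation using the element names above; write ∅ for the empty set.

interior: largest open inside A is {2} (from ∅, {2})

{2}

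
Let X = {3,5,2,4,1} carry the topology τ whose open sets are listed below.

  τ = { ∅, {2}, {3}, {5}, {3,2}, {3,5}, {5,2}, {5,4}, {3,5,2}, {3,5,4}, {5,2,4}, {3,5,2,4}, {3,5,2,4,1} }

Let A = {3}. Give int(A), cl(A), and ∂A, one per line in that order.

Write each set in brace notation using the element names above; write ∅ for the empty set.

interior: largest open inside A is {3} (from ∅, {3})
cl via duality: int({5,2,4,1}) = {5,2,4}, so X∖{5,2,4} = {3,1}
cl∖int = {1}

int(A) = {3}
cl(A)  = {3,1}
∂A     = {1}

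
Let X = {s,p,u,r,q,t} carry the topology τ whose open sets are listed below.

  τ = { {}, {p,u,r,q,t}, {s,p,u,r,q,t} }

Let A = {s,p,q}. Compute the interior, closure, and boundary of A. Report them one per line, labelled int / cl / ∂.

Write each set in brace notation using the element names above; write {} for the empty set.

open subsets of A: {}; so int(A) = {}
closure: X∖int(X∖A) = X∖{} = {s,p,u,r,q,t}
∂A = {s,p,u,r,q,t} minus {} = {s,p,u,r,q,t}

int(A) = {}
cl(A)  = {s,p,u,r,q,t}
∂A     = {s,p,u,r,q,t}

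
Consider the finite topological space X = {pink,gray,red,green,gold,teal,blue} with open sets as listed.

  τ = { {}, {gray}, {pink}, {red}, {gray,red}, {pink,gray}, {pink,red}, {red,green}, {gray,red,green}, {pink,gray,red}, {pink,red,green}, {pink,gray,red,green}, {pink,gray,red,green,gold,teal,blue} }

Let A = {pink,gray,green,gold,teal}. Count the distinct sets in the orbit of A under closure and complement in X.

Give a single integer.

8

X∖A={red,blue}, int(X∖A)={red}, hence cl(A)={pink,gray,green,gold,teal,blue}
Orbit (k=closure, c=complement):
  1. A     = {pink,gray,green,gold,teal}
  2. kA    = {pink,gray,green,gold,teal,blue}
  3. cA    = {red,blue}
  4. ckA   = {red}
  5. kcA   = {red,green,gold,teal,blue}
  6. ckcA  = {pink,gray}
  7. kckcA = {pink,gray,gold,teal,blue}
  8. ckckcA = {red,green}
(closed under both — stop)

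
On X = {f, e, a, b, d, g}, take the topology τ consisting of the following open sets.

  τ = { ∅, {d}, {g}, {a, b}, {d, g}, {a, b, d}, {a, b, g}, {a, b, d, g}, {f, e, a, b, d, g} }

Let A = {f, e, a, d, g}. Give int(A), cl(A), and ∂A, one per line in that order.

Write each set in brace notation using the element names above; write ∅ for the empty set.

opens ⊆ A: ∅, {g}, {d}, {d, g}; union → int = {d, g}
complement {b}; its interior ∅; cl(A) = X∖∅ = {f, e, a, b, d, g}
boundary = {f, e, a, b, d, g} ∖ {d, g} = {f, e, a, b}

int(A) = {d, g}
cl(A)  = {f, e, a, b, d, g}
∂A     = {f, e, a, b}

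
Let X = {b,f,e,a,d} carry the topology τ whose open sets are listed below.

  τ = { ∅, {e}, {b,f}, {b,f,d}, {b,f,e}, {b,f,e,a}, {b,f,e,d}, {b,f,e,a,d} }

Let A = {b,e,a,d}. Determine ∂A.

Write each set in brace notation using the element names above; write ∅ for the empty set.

U open, U⊆A: ∅, {e}. int(A) = ⋃ = {e}
X∖A={f}, int(X∖A)=∅, hence cl(A)={b,f,e,a,d}
∂A: remove int from cl → {b,f,a,d}

{b,f,a,d}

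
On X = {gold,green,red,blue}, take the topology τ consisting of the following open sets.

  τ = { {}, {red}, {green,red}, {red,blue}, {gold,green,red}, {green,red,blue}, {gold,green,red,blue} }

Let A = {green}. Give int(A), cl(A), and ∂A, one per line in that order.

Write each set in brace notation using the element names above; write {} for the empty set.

int(A) = {}
cl(A)  = {gold,green}
∂A     = {gold,green}

interior: largest open inside A is {} (from {})
cl via duality: int({gold,red,blue}) = {red,blue}, so X∖{red,blue} = {gold,green}
cl∖int = {gold,green}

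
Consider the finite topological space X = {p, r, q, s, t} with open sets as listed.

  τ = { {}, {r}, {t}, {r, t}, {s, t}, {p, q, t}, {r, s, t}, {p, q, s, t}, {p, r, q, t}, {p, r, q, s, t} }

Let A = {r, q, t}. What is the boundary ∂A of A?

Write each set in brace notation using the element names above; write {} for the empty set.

opens ⊆ A: {}, {t}, {r}, {r, t}; union → int = {r, t}
complement {p, s}; its interior {}; cl(A) = X∖{} = {p, r, q, s, t}
boundary = {p, r, q, s, t} ∖ {r, t} = {p, q, s}

{p, q, s}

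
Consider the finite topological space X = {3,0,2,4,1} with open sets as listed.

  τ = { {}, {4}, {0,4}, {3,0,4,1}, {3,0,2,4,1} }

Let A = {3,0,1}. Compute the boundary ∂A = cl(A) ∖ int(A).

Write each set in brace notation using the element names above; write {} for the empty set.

U open, U⊆A: {}. int(A) = ⋃ = {}
X∖A={2,4}, int(X∖A)={4}, hence cl(A)={3,0,2,1}
∂A: remove int from cl → {3,0,2,1}

{3,0,2,1}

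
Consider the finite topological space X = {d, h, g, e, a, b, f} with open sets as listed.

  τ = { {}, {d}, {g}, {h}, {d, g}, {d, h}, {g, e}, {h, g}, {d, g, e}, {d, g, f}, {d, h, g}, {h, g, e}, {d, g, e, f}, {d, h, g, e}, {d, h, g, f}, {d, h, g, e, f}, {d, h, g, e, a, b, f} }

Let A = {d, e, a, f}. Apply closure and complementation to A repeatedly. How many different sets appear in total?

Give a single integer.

closure: X∖int(X∖A) = X∖{h, g} = {d, e, a, b, f}
Let k=closure and c=complement:
  1. A     = {d, e, a, f}
  2. kA    = {d, e, a, b, f}
  3. cA    = {h, g, b}
  4. ckA   = {h, g}
  5. kcA   = {h, g, e, a, b, f}
  6. ckcA  = {d}
  7. kckcA = {d, a, b, f}
  8. ckckcA = {h, g, e}
— saturated at 8

8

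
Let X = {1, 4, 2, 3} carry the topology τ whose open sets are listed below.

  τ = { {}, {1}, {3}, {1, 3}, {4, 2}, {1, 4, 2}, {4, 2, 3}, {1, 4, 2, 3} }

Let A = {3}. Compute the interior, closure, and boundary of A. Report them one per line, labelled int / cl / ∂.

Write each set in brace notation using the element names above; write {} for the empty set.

int(A) = {3}
cl(A)  = {3}
∂A     = {}

open subsets of A: {}, {3}; so int(A) = {3}
closure: X∖int(X∖A) = X∖{1, 4, 2} = {3}
∂A = {3} minus {3} = {}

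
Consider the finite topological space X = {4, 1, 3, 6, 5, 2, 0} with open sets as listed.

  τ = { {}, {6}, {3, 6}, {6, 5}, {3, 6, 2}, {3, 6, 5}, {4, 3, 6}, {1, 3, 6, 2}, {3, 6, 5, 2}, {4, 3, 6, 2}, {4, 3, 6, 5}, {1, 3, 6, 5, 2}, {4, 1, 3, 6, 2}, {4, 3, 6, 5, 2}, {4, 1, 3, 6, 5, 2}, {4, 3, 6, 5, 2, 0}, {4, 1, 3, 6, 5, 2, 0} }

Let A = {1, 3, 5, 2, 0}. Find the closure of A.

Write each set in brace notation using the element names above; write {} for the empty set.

complement {4, 6}; its interior {6}; cl(A) = X∖{6} = {4, 1, 3, 5, 2, 0}

{4, 1, 3, 5, 2, 0}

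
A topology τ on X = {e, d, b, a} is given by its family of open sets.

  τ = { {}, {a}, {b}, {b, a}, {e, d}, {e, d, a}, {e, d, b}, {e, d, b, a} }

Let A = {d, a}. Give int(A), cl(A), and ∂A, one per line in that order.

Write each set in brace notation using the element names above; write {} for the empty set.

interior: largest open inside A is {a} (from {}, {a})
cl via duality: int({e, b}) = {b}, so X∖{b} = {e, d, a}
cl∖int = {e, d}

int(A) = {a}
cl(A)  = {e, d, a}
∂A     = {e, d}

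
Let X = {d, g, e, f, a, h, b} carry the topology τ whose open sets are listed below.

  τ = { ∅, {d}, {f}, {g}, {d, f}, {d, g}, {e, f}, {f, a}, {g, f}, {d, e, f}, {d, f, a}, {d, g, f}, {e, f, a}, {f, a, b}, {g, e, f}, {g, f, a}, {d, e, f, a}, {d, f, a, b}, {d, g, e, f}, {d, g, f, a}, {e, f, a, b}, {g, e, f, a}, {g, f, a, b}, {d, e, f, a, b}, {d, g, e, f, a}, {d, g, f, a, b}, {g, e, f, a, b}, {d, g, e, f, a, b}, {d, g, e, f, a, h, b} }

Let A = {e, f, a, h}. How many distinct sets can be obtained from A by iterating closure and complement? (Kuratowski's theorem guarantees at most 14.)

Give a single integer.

X∖A={d, g, b}, int(X∖A)={d, g}, hence cl(A)={e, f, a, h, b}
Orbit (k=closure, c=complement):
  1. A     = {e, f, a, h}
  2. kA    = {e, f, a, h, b}
  3. cA    = {d, g, b}
  4. ckA   = {d, g}
  5. kcA   = {d, g, h, b}
  6. kckA  = {d, g, h}
  7. ckcA  = {e, f, a}
  8. ckckA = {e, f, a, b}
(closed under both — stop)

8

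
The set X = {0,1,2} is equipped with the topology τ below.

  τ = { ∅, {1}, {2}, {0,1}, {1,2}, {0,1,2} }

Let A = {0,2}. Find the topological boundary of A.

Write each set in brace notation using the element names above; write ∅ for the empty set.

opens ⊆ A: ∅, {2}; union → int = {2}
complement {1}; its interior {1}; cl(A) = X∖{1} = {0,2}
boundary = {0,2} ∖ {2} = {0}

{0}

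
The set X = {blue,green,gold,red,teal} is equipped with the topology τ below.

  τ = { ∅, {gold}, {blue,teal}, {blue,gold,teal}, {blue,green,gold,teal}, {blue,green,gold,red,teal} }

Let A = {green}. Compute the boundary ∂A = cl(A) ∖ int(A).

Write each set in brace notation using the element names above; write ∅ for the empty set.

opens ⊆ A: ∅; union → int = ∅
complement {blue,gold,red,teal}; its interior {blue,gold,teal}; cl(A) = X∖{blue,gold,teal} = {green,red}
boundary = {green,red} ∖ ∅ = {green,red}

{green,red}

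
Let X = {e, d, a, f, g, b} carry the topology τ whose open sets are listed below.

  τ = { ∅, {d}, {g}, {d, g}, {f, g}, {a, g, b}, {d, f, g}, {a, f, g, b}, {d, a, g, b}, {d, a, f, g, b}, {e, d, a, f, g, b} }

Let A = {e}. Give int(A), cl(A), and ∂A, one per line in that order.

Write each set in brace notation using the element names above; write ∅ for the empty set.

int(A) = ∅
cl(A)  = {e}
∂A     = {e}

U open, U⊆A: ∅. int(A) = ⋃ = ∅
X∖A={d, a, f, g, b}, int(X∖A)={d, a, f, g, b}, hence cl(A)={e}
∂A: remove int from cl → {e}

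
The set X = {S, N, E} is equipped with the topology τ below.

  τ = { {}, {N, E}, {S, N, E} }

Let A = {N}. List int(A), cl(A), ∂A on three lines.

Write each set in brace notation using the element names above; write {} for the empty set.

U open, U⊆A: {}. int(A) = ⋃ = {}
X∖A={S, E}, int(X∖A)={}, hence cl(A)={S, N, E}
∂A: remove int from cl → {S, N, E}

int(A) = {}
cl(A)  = {S, N, E}
∂A     = {S, N, E}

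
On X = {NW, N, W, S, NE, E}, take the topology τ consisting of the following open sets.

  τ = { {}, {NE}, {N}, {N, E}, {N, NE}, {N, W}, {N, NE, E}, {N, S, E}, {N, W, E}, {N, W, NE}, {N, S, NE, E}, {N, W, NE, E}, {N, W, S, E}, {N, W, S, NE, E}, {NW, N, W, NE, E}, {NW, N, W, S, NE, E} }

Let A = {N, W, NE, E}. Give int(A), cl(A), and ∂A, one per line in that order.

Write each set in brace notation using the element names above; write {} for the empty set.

U open, U⊆A: {}, {N}, {NE}, {N, E}, {N, W}, {N, NE}, {N, W, NE}, {N, W, E}, {N, NE, E}, {N, W, NE, E}. int(A) = ⋃ = {N, W, NE, E}
X∖A={NW, S}, int(X∖A)={}, hence cl(A)={NW, N, W, S, NE, E}
∂A: remove int from cl → {NW, S}

int(A) = {N, W, NE, E}
cl(A)  = {NW, N, W, S, NE, E}
∂A     = {NW, S}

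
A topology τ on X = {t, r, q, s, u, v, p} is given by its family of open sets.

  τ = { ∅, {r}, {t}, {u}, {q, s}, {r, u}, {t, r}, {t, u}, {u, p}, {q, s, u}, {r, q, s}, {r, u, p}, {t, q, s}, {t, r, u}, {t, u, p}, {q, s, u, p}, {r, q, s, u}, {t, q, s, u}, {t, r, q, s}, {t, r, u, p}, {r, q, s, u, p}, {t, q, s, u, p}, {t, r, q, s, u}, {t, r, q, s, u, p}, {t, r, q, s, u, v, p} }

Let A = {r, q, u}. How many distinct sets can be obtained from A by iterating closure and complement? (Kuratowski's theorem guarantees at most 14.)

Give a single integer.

12

cl via duality: int({t, s, v, p}) = {t}, so X∖{t} = {r, q, s, u, v, p}
Write k for closure, c for complement:
  1. A     = {r, q, u}
  2. kA    = {r, q, s, u, v, p}
  3. cA    = {t, s, v, p}
  4. ckA   = {t}
  5. kcA   = {t, q, s, v, p}
  6. kckA  = {t, v}
  7. ckcA  = {r, u}
  8. ckckA = {r, q, s, u, p}
  9. kckcA = {r, u, v, p}
  10. ckckcA = {t, q, s}
  11. kckckcA = {t, q, s, v}
  12. ckckckcA = {r, u, p}
applying k or c yields no new set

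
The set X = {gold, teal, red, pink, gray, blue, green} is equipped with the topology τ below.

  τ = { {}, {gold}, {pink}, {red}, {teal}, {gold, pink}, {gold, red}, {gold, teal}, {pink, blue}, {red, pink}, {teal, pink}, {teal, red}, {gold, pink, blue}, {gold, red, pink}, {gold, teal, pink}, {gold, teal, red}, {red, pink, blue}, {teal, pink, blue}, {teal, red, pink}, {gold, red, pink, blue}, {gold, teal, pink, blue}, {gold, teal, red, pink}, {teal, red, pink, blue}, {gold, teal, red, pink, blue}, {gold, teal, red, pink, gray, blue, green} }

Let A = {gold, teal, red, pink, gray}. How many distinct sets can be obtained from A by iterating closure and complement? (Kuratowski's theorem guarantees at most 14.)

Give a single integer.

closure: X∖int(X∖A) = X∖{} = {gold, teal, red, pink, gray, blue, green}
Let k=closure and c=complement:
  1. A     = {gold, teal, red, pink, gray}
  2. kA    = {gold, teal, red, pink, gray, blue, green}
  3. cA    = {blue, green}
  4. ckA   = {}
  5. kcA   = {gray, blue, green}
  6. ckcA  = {gold, teal, red, pink}
— saturated at 6

6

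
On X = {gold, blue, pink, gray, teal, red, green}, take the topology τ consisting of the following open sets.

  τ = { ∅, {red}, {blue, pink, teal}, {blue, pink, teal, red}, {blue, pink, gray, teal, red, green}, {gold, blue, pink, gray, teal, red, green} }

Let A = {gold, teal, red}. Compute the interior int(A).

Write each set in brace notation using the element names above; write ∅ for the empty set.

open subsets of A: ∅, {red}; so int(A) = {red}

{red}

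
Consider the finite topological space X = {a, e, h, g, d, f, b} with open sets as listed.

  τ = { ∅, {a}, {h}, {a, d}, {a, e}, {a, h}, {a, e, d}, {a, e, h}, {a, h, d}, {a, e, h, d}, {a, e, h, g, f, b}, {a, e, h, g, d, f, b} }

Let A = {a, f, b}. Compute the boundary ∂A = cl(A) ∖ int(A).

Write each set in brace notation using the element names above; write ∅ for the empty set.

U open, U⊆A: ∅, {a}. int(A) = ⋃ = {a}
X∖A={e, h, g, d}, int(X∖A)={h}, hence cl(A)={a, e, g, d, f, b}
∂A: remove int from cl → {e, g, d, f, b}

{e, g, d, f, b}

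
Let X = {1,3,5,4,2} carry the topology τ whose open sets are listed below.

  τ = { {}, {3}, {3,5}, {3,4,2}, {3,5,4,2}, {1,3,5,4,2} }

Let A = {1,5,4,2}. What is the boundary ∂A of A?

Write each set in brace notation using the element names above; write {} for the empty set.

interior: largest open inside A is {} (from {})
cl via duality: int({3}) = {3}, so X∖{3} = {1,5,4,2}
cl∖int = {1,5,4,2}

{1,5,4,2}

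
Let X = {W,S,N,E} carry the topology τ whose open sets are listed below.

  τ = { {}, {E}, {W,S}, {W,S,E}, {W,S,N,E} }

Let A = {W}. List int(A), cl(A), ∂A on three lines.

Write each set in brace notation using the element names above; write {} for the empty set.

interior: largest open inside A is {} (from {})
cl via duality: int({S,N,E}) = {E}, so X∖{E} = {W,S,N}
cl∖int = {W,S,N}

int(A) = {}
cl(A)  = {W,S,N}
∂A     = {W,S,N}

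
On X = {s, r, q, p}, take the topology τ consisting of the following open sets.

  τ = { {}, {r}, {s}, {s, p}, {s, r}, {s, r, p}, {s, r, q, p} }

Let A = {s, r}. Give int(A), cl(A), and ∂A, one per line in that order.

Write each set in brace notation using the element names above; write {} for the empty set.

U open, U⊆A: {}, {r}, {s}, {s, r}. int(A) = ⋃ = {s, r}
X∖A={q, p}, int(X∖A)={}, hence cl(A)={s, r, q, p}
∂A: remove int from cl → {q, p}

int(A) = {s, r}
cl(A)  = {s, r, q, p}
∂A     = {q, p}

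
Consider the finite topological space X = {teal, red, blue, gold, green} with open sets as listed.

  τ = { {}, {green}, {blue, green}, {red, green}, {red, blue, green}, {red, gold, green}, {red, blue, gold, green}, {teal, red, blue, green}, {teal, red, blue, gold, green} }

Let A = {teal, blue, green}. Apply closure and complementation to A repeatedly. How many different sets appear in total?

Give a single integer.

6

closure: X∖int(X∖A) = X∖{} = {teal, red, blue, gold, green}
Let k=closure and c=complement:
  1. A     = {teal, blue, green}
  2. kA    = {teal, red, blue, gold, green}
  3. cA    = {red, gold}
  4. ckA   = {}
  5. kcA   = {teal, red, gold}
  6. ckcA  = {blue, green}
— saturated at 6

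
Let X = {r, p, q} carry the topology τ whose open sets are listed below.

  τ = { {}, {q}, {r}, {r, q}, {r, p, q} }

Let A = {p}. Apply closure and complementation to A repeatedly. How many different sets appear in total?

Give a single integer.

cl via duality: int({r, q}) = {r, q}, so X∖{r, q} = {p}
Write k for closure, c for complement:
  1. A     = {p}
  2. cA    = {r, q}
  3. kcA   = {r, p, q}
  4. ckcA  = {}
applying k or c yields no new set

4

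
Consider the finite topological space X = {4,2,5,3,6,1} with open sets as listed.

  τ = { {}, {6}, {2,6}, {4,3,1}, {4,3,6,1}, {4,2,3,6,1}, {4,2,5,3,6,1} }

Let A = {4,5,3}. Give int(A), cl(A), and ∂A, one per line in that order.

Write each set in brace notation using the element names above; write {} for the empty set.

opens ⊆ A: {}; union → int = {}
complement {2,6,1}; its interior {2,6}; cl(A) = X∖{2,6} = {4,5,3,1}
boundary = {4,5,3,1} ∖ {} = {4,5,3,1}

int(A) = {}
cl(A)  = {4,5,3,1}
∂A     = {4,5,3,1}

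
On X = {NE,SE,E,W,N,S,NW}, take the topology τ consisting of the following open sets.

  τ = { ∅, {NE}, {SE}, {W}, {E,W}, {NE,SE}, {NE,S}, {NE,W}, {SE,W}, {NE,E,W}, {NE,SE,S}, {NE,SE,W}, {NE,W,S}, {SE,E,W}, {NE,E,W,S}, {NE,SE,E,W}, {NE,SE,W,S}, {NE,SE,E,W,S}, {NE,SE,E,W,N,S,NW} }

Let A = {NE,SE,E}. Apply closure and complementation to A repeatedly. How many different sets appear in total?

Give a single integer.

10

X∖A={W,N,S,NW}, int(X∖A)={W}, hence cl(A)={NE,SE,E,N,S,NW}
Orbit (k=closure, c=complement):
  1. A     = {NE,SE,E}
  2. kA    = {NE,SE,E,N,S,NW}
  3. cA    = {W,N,S,NW}
  4. ckA   = {W}
  5. kcA   = {E,W,N,S,NW}
  6. kckA  = {E,W,N,NW}
  7. ckcA  = {NE,SE}
  8. ckckA = {NE,SE,S}
  9. kckcA = {NE,SE,N,S,NW}
  10. ckckcA = {E,W}
(closed under both — stop)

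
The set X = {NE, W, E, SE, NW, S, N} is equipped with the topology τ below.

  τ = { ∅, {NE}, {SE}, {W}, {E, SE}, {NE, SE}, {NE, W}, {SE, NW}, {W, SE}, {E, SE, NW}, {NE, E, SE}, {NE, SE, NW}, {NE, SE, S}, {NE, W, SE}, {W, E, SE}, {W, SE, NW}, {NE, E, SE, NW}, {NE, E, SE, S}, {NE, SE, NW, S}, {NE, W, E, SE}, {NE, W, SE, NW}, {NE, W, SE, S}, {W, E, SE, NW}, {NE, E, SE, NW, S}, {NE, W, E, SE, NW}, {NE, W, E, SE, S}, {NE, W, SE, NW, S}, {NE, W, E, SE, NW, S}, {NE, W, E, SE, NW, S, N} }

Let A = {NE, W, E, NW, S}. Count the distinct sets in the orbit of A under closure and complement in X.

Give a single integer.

8

X∖A={SE, N}, int(X∖A)={SE}, hence cl(A)={NE, W, E, NW, S, N}
Orbit (k=closure, c=complement):
  1. A     = {NE, W, E, NW, S}
  2. kA    = {NE, W, E, NW, S, N}
  3. cA    = {SE, N}
  4. ckA   = {SE}
  5. kcA   = {E, SE, NW, S, N}
  6. ckcA  = {NE, W}
  7. kckcA = {NE, W, S, N}
  8. ckckcA = {E, SE, NW}
(closed under both — stop)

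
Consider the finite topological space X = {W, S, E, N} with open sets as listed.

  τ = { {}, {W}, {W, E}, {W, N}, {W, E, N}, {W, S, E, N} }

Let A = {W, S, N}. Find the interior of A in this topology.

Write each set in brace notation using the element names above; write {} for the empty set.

U open, U⊆A: {}, {W}, {W, N}. int(A) = ⋃ = {W, N}

{W, N}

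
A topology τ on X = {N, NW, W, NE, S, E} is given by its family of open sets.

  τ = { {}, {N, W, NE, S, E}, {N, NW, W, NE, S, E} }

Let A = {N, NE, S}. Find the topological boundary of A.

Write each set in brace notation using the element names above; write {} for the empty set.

opens ⊆ A: {}; union → int = {}
complement {NW, W, E}; its interior {}; cl(A) = X∖{} = {N, NW, W, NE, S, E}
boundary = {N, NW, W, NE, S, E} ∖ {} = {N, NW, W, NE, S, E}

{N, NW, W, NE, S, E}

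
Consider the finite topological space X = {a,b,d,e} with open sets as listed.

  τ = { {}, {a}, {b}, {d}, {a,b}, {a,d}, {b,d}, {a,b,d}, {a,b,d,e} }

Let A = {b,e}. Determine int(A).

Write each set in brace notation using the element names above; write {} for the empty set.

opens ⊆ A: {}, {b}; union → int = {b}

{b}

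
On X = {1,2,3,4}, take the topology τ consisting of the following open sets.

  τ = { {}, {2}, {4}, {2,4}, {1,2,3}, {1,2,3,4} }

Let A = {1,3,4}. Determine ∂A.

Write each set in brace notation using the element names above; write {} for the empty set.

open subsets of A: {}, {4}; so int(A) = {4}
closure: X∖int(X∖A) = X∖{2} = {1,3,4}
∂A = {1,3,4} minus {4} = {1,3}

{1,3}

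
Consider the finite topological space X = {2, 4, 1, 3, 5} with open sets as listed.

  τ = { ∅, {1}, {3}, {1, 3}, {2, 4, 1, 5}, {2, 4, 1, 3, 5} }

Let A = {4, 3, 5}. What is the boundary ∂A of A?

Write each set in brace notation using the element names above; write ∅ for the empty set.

interior: largest open inside A is {3} (from ∅, {3})
cl via duality: int({2, 1}) = {1}, so X∖{1} = {2, 4, 3, 5}
cl∖int = {2, 4, 5}

{2, 4, 5}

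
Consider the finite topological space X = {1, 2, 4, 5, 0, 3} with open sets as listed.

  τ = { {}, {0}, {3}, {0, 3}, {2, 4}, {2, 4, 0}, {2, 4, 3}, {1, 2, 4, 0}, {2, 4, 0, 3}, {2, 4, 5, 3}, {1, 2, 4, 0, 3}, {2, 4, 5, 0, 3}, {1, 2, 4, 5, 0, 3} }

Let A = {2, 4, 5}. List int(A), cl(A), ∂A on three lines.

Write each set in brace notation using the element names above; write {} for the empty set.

int(A) = {2, 4}
cl(A)  = {1, 2, 4, 5}
∂A     = {1, 5}

interior: largest open inside A is {2, 4} (from {}, {2, 4})
cl via duality: int({1, 0, 3}) = {0, 3}, so X∖{0, 3} = {1, 2, 4, 5}
cl∖int = {1, 5}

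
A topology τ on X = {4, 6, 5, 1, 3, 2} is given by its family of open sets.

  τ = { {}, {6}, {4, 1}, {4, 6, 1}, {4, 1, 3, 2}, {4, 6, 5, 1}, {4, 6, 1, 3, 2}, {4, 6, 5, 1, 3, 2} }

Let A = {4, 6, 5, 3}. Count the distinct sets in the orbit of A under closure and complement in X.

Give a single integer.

X∖A={1, 2}, int(X∖A)={}, hence cl(A)={4, 6, 5, 1, 3, 2}
Orbit (k=closure, c=complement):
  1. A     = {4, 6, 5, 3}
  2. kA    = {4, 6, 5, 1, 3, 2}
  3. cA    = {1, 2}
  4. ckA   = {}
  5. kcA   = {4, 5, 1, 3, 2}
  6. ckcA  = {6}
  7. kckcA = {6, 5}
  8. ckckcA = {4, 1, 3, 2}
(closed under both — stop)

8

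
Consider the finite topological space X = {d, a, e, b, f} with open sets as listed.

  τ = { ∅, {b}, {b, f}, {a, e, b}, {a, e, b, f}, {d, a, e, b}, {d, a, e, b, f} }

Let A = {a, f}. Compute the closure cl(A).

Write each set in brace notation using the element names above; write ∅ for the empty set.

X∖A={d, e, b}, int(X∖A)={b}, hence cl(A)={d, a, e, f}

{d, a, e, f}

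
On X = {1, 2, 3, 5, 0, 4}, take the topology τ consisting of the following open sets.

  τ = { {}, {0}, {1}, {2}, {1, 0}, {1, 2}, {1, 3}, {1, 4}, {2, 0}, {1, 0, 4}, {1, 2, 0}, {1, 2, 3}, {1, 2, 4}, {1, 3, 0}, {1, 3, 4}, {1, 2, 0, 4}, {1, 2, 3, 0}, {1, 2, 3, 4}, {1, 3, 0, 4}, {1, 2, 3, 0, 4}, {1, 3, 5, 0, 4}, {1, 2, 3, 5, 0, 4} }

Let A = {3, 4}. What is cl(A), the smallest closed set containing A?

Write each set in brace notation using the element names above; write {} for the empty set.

{3, 5, 4}

closure: X∖int(X∖A) = X∖{1, 2, 0} = {3, 5, 4}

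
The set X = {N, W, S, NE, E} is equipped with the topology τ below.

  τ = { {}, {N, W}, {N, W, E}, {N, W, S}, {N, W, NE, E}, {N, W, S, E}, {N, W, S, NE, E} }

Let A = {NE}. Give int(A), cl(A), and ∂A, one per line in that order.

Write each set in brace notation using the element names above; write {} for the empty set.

U open, U⊆A: {}. int(A) = ⋃ = {}
X∖A={N, W, S, E}, int(X∖A)={N, W, S, E}, hence cl(A)={NE}
∂A: remove int from cl → {NE}

int(A) = {}
cl(A)  = {NE}
∂A     = {NE}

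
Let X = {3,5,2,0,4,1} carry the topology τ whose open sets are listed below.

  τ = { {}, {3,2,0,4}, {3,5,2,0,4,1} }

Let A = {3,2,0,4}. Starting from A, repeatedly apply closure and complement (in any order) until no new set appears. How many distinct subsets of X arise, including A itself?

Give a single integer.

X∖A={5,1}, int(X∖A)={}, hence cl(A)={3,5,2,0,4,1}
Orbit (k=closure, c=complement):
  1. A     = {3,2,0,4}
  2. kA    = {3,5,2,0,4,1}
  3. cA    = {5,1}
  4. ckA   = {}
(closed under both — stop)

4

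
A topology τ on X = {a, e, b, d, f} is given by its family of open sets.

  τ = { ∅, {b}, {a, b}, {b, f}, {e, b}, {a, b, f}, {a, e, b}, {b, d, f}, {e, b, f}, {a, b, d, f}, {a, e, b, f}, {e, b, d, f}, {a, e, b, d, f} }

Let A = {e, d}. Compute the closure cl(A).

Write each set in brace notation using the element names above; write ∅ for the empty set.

closure: X∖int(X∖A) = X∖{a, b, f} = {e, d}

{e, d}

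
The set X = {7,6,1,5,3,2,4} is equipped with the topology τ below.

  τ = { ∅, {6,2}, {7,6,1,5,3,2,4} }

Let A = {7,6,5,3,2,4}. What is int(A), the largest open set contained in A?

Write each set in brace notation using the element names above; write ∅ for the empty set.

opens ⊆ A: ∅, {6,2}; union → int = {6,2}

{6,2}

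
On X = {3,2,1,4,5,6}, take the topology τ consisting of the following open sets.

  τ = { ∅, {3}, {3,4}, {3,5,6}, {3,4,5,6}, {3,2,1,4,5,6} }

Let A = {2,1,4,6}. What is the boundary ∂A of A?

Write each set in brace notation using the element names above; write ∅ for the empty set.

{2,1,4,5,6}

interior: largest open inside A is ∅ (from ∅)
cl via duality: int({3,5}) = {3}, so X∖{3} = {2,1,4,5,6}
cl∖int = {2,1,4,5,6}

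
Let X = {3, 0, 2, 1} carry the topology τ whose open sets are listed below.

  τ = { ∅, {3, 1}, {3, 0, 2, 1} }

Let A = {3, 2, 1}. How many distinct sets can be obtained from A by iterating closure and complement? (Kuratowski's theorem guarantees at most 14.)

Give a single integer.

closure: X∖int(X∖A) = X∖∅ = {3, 0, 2, 1}
Let k=closure and c=complement:
  1. A     = {3, 2, 1}
  2. kA    = {3, 0, 2, 1}
  3. cA    = {0}
  4. ckA   = ∅
  5. kcA   = {0, 2}
  6. ckcA  = {3, 1}
— saturated at 6

6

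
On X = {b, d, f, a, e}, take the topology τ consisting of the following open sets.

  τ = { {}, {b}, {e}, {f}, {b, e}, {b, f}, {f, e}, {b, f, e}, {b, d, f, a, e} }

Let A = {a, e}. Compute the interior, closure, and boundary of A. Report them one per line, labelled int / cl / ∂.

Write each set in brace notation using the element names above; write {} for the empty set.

int(A) = {e}
cl(A)  = {d, a, e}
∂A     = {d, a}

open subsets of A: {}, {e}; so int(A) = {e}
closure: X∖int(X∖A) = X∖{b, f} = {d, a, e}
∂A = {d, a, e} minus {e} = {d, a}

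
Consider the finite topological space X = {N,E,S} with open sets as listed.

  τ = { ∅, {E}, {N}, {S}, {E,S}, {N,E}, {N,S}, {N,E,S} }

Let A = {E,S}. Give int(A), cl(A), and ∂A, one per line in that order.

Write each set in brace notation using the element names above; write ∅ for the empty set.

int(A) = {E,S}
cl(A)  = {E,S}
∂A     = ∅

interior: largest open inside A is {E,S} (from ∅, {S}, {E}, {E,S})
cl via duality: int({N}) = {N}, so X∖{N} = {E,S}
cl∖int = ∅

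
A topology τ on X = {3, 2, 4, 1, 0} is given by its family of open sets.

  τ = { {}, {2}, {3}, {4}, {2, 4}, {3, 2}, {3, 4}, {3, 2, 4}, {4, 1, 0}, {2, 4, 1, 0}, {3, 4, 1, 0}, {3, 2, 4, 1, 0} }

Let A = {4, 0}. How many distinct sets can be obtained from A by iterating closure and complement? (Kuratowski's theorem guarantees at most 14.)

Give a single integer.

6

complement {3, 2, 1}; its interior {3, 2}; cl(A) = X∖{3, 2} = {4, 1, 0}
With k = closure, c = complement:
  1. A     = {4, 0}
  2. kA    = {4, 1, 0}
  3. cA    = {3, 2, 1}
  4. ckA   = {3, 2}
  5. kcA   = {3, 2, 1, 0}
  6. ckcA  = {4}
k, c of each give nothing new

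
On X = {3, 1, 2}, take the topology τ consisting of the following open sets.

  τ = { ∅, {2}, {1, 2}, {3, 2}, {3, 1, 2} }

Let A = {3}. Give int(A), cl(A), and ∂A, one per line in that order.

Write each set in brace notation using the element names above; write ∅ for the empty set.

interior: largest open inside A is ∅ (from ∅)
cl via duality: int({1, 2}) = {1, 2}, so X∖{1, 2} = {3}
cl∖int = {3}

int(A) = ∅
cl(A)  = {3}
∂A     = {3}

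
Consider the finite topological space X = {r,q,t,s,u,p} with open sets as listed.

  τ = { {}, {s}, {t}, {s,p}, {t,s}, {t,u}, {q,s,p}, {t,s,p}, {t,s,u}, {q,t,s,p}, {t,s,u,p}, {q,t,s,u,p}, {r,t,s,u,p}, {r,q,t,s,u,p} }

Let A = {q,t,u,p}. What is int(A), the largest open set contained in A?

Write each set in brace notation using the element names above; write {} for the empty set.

{t,u}

open subsets of A: {}, {t}, {t,u}; so int(A) = {t,u}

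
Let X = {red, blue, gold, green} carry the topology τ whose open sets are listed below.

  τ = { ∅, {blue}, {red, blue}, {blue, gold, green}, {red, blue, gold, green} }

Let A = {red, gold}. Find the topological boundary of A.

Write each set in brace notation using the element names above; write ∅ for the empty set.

{red, gold, green}

interior: largest open inside A is ∅ (from ∅)
cl via duality: int({blue, green}) = {blue}, so X∖{blue} = {red, gold, green}
cl∖int = {red, gold, green}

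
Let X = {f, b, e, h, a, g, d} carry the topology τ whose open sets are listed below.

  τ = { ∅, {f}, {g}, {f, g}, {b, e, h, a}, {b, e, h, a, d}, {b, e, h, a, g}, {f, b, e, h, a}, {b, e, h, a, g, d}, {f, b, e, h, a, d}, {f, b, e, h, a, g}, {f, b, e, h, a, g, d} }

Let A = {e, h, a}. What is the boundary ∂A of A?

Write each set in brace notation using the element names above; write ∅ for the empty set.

{b, e, h, a, d}

open subsets of A: ∅; so int(A) = ∅
closure: X∖int(X∖A) = X∖{f, g} = {b, e, h, a, d}
∂A = {b, e, h, a, d} minus ∅ = {b, e, h, a, d}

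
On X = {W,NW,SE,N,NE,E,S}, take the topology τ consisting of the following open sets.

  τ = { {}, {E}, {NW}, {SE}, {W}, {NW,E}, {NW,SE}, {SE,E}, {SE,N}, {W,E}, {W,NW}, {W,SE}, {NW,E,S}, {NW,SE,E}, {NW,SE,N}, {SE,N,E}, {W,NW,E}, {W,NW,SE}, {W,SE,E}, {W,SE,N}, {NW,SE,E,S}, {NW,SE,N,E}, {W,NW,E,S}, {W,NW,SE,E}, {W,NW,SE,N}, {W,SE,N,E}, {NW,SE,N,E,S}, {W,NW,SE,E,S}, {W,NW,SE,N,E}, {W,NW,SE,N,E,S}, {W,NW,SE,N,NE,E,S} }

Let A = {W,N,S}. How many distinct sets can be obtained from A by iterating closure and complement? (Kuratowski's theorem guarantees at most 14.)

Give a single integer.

X∖A={NW,SE,NE,E}, int(X∖A)={NW,SE,E}, hence cl(A)={W,N,NE,S}
Orbit (k=closure, c=complement):
  1. A     = {W,N,S}
  2. kA    = {W,N,NE,S}
  3. cA    = {NW,SE,NE,E}
  4. ckA   = {NW,SE,E}
  5. kcA   = {NW,SE,N,NE,E,S}
  6. ckcA  = {W}
  7. kckcA = {W,NE}
  8. ckckcA = {NW,SE,N,E,S}
(closed under both — stop)

8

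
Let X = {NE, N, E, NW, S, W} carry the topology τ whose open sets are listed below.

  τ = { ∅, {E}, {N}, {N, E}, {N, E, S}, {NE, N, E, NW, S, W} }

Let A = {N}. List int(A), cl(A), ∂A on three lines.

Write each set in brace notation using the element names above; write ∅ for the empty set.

int(A) = {N}
cl(A)  = {NE, N, NW, S, W}
∂A     = {NE, NW, S, W}

open subsets of A: ∅, {N}; so int(A) = {N}
closure: X∖int(X∖A) = X∖{E} = {NE, N, NW, S, W}
∂A = {NE, N, NW, S, W} minus {N} = {NE, NW, S, W}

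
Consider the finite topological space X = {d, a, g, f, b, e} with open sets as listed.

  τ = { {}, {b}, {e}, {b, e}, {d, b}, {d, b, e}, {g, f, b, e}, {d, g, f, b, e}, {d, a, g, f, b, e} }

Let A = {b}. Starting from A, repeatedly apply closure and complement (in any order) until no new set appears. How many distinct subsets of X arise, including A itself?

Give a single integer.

6

X∖A={d, a, g, f, e}, int(X∖A)={e}, hence cl(A)={d, a, g, f, b}
Orbit (k=closure, c=complement):
  1. A     = {b}
  2. kA    = {d, a, g, f, b}
  3. cA    = {d, a, g, f, e}
  4. ckA   = {e}
  5. kckA  = {a, g, f, e}
  6. ckckA = {d, b}
(closed under both — stop)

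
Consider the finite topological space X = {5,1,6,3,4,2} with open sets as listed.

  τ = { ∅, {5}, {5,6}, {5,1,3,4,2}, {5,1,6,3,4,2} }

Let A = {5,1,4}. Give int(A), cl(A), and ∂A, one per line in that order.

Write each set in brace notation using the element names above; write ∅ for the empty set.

int(A) = {5}
cl(A)  = {5,1,6,3,4,2}
∂A     = {1,6,3,4,2}

open subsets of A: ∅, {5}; so int(A) = {5}
closure: X∖int(X∖A) = X∖∅ = {5,1,6,3,4,2}
∂A = {5,1,6,3,4,2} minus {5} = {1,6,3,4,2}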